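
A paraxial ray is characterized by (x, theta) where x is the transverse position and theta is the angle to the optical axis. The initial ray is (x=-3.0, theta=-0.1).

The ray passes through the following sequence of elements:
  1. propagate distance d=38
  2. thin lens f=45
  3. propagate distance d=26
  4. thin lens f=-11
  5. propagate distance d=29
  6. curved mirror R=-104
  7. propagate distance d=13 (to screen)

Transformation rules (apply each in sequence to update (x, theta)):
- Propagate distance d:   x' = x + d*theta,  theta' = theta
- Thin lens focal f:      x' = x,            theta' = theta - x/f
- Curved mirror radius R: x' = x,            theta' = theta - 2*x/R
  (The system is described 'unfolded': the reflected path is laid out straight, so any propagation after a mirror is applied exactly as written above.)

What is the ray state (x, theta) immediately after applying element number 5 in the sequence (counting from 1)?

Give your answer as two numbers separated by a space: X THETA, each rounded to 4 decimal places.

Answer: -18.4127 -0.4463

Derivation:
Initial: x=-3.0000 theta=-0.1000
After 1 (propagate distance d=38): x=-6.8000 theta=-0.1000
After 2 (thin lens f=45): x=-6.8000 theta=23/450 (≈0.0511)
After 3 (propagate distance d=26): x=-1231/225 (≈-5.4711) theta=23/450 (≈0.0511)
After 4 (thin lens f=-11): x=-1231/225 (≈-5.4711) theta=-2209/4950 (≈-0.4463)
After 5 (propagate distance d=29): x=-10127/550 (≈-18.4127) theta=-2209/4950 (≈-0.4463)
Rounded to 4 decimal places: x = -18.4127, theta = -0.4463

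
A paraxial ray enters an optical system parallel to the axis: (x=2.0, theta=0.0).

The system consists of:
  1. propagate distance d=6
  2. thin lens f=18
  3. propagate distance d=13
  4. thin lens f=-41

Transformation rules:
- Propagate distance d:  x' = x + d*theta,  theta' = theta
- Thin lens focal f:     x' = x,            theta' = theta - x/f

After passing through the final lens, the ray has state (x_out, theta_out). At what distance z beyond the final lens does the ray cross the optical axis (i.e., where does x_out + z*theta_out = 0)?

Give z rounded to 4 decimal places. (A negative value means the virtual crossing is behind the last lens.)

Answer: 5.6944

Derivation:
Initial: x=2.0000 theta=0.0000
After 1 (propagate distance d=6): x=2.0000 theta=0.0000
After 2 (thin lens f=18): x=2.0000 theta=-1/9 (≈-0.1111)
After 3 (propagate distance d=13): x=5/9 (≈0.5556) theta=-1/9 (≈-0.1111)
After 4 (thin lens f=-41): x=5/9 (≈0.5556) theta=-4/41 (≈-0.0976)
z_focus = -x_out/theta_out = -(5/9)/(-4/41) = 205/36 ≈ 5.6944
Rounded to 4 decimal places: z = 5.6944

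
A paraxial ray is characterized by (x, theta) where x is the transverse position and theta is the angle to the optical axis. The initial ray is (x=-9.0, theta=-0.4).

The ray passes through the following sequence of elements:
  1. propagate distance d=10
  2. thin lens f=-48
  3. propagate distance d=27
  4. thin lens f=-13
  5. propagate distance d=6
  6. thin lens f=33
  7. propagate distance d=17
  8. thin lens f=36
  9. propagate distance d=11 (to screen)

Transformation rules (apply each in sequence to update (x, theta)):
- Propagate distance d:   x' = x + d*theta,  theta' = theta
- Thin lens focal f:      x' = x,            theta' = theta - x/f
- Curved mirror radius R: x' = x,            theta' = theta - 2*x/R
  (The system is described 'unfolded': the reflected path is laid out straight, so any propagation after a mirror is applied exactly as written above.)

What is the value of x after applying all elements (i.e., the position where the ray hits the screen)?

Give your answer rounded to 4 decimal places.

Answer: -70.0452

Derivation:
Initial: x=-9.0000 theta=-0.4000
After 1 (propagate distance d=10): x=-13.0000 theta=-0.4000
After 2 (thin lens f=-48): x=-13.0000 theta=-161/240 (≈-0.6708)
After 3 (propagate distance d=27): x=-31.1125 theta=-161/240 (≈-0.6708)
After 4 (thin lens f=-13): x=-31.1125 theta=-239/78 (≈-3.0641)
After 5 (propagate distance d=6): x=-51477/1040 (≈-49.4971) theta=-239/78 (≈-3.0641)
After 6 (thin lens f=33): x=-51477/1040 (≈-49.4971) theta=-53683/34320 (≈-1.5642)
After 7 (propagate distance d=17): x=-326419/4290 (≈-76.0883) theta=-53683/34320 (≈-1.5642)
After 8 (thin lens f=36): x=-326419/4290 (≈-76.0883) theta=169691/308880 (≈0.5494)
After 9 (propagate distance d=11 (to screen)): x=-21635567/308880 (≈-70.0452) theta=169691/308880 (≈0.5494)
Rounded to 4 decimal places: x = -70.0452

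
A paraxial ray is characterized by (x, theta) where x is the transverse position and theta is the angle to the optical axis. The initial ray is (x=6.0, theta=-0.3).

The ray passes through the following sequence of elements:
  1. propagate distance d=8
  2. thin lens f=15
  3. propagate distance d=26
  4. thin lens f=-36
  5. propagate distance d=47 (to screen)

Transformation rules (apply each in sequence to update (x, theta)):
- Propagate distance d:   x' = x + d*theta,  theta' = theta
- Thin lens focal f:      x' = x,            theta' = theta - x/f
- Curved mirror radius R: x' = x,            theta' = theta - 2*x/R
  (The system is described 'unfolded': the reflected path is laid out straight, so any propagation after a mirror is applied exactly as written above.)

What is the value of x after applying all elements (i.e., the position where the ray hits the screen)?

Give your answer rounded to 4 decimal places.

Initial: x=6.0000 theta=-0.3000
After 1 (propagate distance d=8): x=3.6000 theta=-0.3000
After 2 (thin lens f=15): x=3.6000 theta=-0.5400
After 3 (propagate distance d=26): x=-10.4400 theta=-0.5400
After 4 (thin lens f=-36): x=-10.4400 theta=-0.8300
After 5 (propagate distance d=47 (to screen)): x=-49.4500 theta=-0.8300
Rounded to 4 decimal places: x = -49.4500

Answer: -49.4500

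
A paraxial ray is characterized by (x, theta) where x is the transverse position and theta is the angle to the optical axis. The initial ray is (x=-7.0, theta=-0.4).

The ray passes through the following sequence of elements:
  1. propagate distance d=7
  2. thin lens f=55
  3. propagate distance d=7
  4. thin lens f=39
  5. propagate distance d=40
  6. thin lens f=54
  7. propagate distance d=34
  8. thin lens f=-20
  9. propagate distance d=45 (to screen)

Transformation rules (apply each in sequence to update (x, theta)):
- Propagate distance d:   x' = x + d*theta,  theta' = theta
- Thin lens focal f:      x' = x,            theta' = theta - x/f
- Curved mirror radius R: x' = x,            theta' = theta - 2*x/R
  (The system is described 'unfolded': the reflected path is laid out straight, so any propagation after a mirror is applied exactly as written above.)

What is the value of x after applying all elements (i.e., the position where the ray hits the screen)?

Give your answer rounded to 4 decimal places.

Initial: x=-7.0000 theta=-0.4000
After 1 (propagate distance d=7): x=-9.8000 theta=-0.4000
After 2 (thin lens f=55): x=-9.8000 theta=-61/275 (≈-0.2218)
After 3 (propagate distance d=7): x=-3122/275 (≈-11.3527) theta=-61/275 (≈-0.2218)
After 4 (thin lens f=39): x=-3122/275 (≈-11.3527) theta=743/10725 (≈0.0693)
After 5 (propagate distance d=40): x=-92038/10725 (≈-8.5816) theta=743/10725 (≈0.0693)
After 6 (thin lens f=54): x=-92038/10725 (≈-8.5816) theta=13216/57915 (≈0.2282)
After 7 (propagate distance d=34): x=-238306/289575 (≈-0.8230) theta=13216/57915 (≈0.2282)
After 8 (thin lens f=-20): x=-238306/289575 (≈-0.8230) theta=6687/35750 (≈0.1870)
After 9 (propagate distance d=45 (to screen)): x=4398211/579150 (≈7.5943) theta=6687/35750 (≈0.1870)
Rounded to 4 decimal places: x = 7.5943

Answer: 7.5943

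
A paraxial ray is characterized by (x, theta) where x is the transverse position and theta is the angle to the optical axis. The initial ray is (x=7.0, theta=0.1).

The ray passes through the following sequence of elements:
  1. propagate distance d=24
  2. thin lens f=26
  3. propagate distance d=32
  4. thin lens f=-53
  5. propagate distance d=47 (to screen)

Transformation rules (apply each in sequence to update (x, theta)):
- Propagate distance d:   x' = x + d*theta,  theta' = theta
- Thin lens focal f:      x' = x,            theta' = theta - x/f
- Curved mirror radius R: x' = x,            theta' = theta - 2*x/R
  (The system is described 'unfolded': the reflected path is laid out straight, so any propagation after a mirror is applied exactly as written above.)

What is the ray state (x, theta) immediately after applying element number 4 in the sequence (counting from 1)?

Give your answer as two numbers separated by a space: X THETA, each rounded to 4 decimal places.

Initial: x=7.0000 theta=0.1000
After 1 (propagate distance d=24): x=9.4000 theta=0.1000
After 2 (thin lens f=26): x=9.4000 theta=-17/65 (≈-0.2615)
After 3 (propagate distance d=32): x=67/65 (≈1.0308) theta=-17/65 (≈-0.2615)
After 4 (thin lens f=-53): x=67/65 (≈1.0308) theta=-834/3445 (≈-0.2421)
Rounded to 4 decimal places: x = 1.0308, theta = -0.2421

Answer: 1.0308 -0.2421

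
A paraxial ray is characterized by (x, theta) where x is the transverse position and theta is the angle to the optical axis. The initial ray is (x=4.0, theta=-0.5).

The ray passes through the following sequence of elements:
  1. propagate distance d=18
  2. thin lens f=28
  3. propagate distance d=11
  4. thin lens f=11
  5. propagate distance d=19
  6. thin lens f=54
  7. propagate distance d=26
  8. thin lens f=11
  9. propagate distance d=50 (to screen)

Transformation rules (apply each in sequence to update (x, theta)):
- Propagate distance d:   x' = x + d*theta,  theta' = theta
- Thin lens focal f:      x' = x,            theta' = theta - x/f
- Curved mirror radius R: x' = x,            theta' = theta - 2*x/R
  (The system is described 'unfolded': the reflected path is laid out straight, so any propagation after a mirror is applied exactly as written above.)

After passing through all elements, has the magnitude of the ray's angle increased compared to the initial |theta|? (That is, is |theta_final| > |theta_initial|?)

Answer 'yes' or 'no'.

Answer: yes

Derivation:
Initial: x=4.0000 theta=-0.5000
After 1 (propagate distance d=18): x=-5.0000 theta=-0.5000
After 2 (thin lens f=28): x=-5.0000 theta=-9/28 (≈-0.3214)
After 3 (propagate distance d=11): x=-239/28 (≈-8.5357) theta=-9/28 (≈-0.3214)
After 4 (thin lens f=11): x=-239/28 (≈-8.5357) theta=5/11 (≈0.4545)
After 5 (propagate distance d=19): x=31/308 (≈0.1006) theta=5/11 (≈0.4545)
After 6 (thin lens f=54): x=31/308 (≈0.1006) theta=7529/16632 (≈0.4527)
After 7 (propagate distance d=26): x=641/54 (≈11.8704) theta=7529/16632 (≈0.4527)
After 8 (thin lens f=11): x=641/54 (≈11.8704) theta=-3473/5544 (≈-0.6264)
After 9 (propagate distance d=50 (to screen)): x=-161761/8316 (≈-19.4518) theta=-3473/5544 (≈-0.6264)
|theta_initial|=0.5000 |theta_final|=3473/5544 (≈0.6264) -> increased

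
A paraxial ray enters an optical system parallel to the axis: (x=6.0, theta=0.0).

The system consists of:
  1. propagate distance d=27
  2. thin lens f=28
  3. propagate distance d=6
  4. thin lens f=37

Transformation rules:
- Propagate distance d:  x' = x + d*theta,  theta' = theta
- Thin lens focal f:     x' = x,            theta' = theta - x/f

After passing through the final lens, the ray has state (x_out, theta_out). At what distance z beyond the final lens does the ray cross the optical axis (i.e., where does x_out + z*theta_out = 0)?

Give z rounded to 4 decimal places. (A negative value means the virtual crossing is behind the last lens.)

Initial: x=6.0000 theta=0.0000
After 1 (propagate distance d=27): x=6.0000 theta=0.0000
After 2 (thin lens f=28): x=6.0000 theta=-3/14 (≈-0.2143)
After 3 (propagate distance d=6): x=33/7 (≈4.7143) theta=-3/14 (≈-0.2143)
After 4 (thin lens f=37): x=33/7 (≈4.7143) theta=-177/518 (≈-0.3417)
z_focus = -x_out/theta_out = -(33/7)/(-177/518) = 814/59 ≈ 13.7966
Rounded to 4 decimal places: z = 13.7966

Answer: 13.7966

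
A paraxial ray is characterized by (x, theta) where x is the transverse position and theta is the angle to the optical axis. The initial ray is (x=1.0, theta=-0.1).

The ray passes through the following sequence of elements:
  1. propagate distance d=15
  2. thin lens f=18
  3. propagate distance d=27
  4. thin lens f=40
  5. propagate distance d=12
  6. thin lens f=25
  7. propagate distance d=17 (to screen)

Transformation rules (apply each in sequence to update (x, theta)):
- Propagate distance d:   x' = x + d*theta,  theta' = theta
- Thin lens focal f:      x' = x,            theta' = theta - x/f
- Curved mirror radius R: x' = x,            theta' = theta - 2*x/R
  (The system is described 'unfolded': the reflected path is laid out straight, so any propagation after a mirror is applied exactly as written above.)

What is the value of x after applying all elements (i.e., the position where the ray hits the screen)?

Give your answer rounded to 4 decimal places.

Initial: x=1.0000 theta=-0.1000
After 1 (propagate distance d=15): x=-0.5000 theta=-0.1000
After 2 (thin lens f=18): x=-0.5000 theta=-13/180 (≈-0.0722)
After 3 (propagate distance d=27): x=-2.4500 theta=-13/180 (≈-0.0722)
After 4 (thin lens f=40): x=-2.4500 theta=-79/7200 (≈-0.0110)
After 5 (propagate distance d=12): x=-1549/600 (≈-2.5817) theta=-79/7200 (≈-0.0110)
After 6 (thin lens f=25): x=-1549/600 (≈-2.5817) theta=16613/180000 (≈0.0923)
After 7 (propagate distance d=17 (to screen)): x=-182279/180000 (≈-1.0127) theta=16613/180000 (≈0.0923)
Rounded to 4 decimal places: x = -1.0127

Answer: -1.0127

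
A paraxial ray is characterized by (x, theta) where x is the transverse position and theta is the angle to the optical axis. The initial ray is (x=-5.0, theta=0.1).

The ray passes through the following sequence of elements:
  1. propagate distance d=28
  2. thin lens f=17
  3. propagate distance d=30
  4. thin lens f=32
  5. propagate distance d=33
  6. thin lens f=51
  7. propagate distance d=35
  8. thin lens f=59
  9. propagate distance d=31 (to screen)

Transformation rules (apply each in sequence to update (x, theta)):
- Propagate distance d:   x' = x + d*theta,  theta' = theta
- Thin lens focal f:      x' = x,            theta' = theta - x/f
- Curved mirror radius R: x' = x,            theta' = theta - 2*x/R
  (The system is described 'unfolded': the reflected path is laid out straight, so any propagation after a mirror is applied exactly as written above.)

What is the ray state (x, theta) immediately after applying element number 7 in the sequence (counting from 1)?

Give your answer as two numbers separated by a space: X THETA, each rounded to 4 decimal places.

Initial: x=-5.0000 theta=0.1000
After 1 (propagate distance d=28): x=-2.2000 theta=0.1000
After 2 (thin lens f=17): x=-2.2000 theta=39/170 (≈0.2294)
After 3 (propagate distance d=30): x=398/85 (≈4.6824) theta=39/170 (≈0.2294)
After 4 (thin lens f=32): x=398/85 (≈4.6824) theta=113/1360 (≈0.0831)
After 5 (propagate distance d=33): x=10097/1360 (≈7.4243) theta=113/1360 (≈0.0831)
After 6 (thin lens f=51): x=10097/1360 (≈7.4243) theta=-2167/34680 (≈-0.0625)
After 7 (propagate distance d=35): x=363257/69360 (≈5.2373) theta=-2167/34680 (≈-0.0625)
Rounded to 4 decimal places: x = 5.2373, theta = -0.0625

Answer: 5.2373 -0.0625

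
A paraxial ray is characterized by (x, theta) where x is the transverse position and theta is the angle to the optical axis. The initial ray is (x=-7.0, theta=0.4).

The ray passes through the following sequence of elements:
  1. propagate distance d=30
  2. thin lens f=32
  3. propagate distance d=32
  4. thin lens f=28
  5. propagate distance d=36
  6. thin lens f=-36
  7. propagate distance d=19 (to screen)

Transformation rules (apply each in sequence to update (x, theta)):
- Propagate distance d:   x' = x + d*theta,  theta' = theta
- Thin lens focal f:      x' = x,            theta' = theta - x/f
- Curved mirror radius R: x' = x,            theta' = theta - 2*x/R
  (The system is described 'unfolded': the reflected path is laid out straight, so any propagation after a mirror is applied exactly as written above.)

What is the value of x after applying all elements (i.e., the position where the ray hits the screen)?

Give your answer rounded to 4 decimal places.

Answer: 3.7645

Derivation:
Initial: x=-7.0000 theta=0.4000
After 1 (propagate distance d=30): x=5.0000 theta=0.4000
After 2 (thin lens f=32): x=5.0000 theta=39/160 (≈0.2438)
After 3 (propagate distance d=32): x=12.8000 theta=39/160 (≈0.2438)
After 4 (thin lens f=28): x=12.8000 theta=-239/1120 (≈-0.2134)
After 5 (propagate distance d=36): x=1433/280 (≈5.1179) theta=-239/1120 (≈-0.2134)
After 6 (thin lens f=-36): x=1433/280 (≈5.1179) theta=-359/5040 (≈-0.0712)
After 7 (propagate distance d=19 (to screen)): x=18973/5040 (≈3.7645) theta=-359/5040 (≈-0.0712)
Rounded to 4 decimal places: x = 3.7645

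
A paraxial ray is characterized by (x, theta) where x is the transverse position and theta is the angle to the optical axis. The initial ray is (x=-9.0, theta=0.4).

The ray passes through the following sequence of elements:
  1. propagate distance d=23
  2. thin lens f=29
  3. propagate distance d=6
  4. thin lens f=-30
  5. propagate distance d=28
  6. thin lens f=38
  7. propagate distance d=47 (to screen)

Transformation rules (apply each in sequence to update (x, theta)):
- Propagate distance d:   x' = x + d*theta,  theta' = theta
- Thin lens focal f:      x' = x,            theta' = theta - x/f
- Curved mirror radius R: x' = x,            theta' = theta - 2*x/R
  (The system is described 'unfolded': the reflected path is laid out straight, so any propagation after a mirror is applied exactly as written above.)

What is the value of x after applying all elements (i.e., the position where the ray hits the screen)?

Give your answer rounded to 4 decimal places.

Initial: x=-9.0000 theta=0.4000
After 1 (propagate distance d=23): x=0.2000 theta=0.4000
After 2 (thin lens f=29): x=0.2000 theta=57/145 (≈0.3931)
After 3 (propagate distance d=6): x=371/145 (≈2.5586) theta=57/145 (≈0.3931)
After 4 (thin lens f=-30): x=371/145 (≈2.5586) theta=2081/4350 (≈0.4784)
After 5 (propagate distance d=28): x=34699/2175 (≈15.9536) theta=2081/4350 (≈0.4784)
After 6 (thin lens f=38): x=34699/2175 (≈15.9536) theta=484/8265 (≈0.0586)
After 7 (propagate distance d=47 (to screen)): x=773021/41325 (≈18.7059) theta=484/8265 (≈0.0586)
Rounded to 4 decimal places: x = 18.7059

Answer: 18.7059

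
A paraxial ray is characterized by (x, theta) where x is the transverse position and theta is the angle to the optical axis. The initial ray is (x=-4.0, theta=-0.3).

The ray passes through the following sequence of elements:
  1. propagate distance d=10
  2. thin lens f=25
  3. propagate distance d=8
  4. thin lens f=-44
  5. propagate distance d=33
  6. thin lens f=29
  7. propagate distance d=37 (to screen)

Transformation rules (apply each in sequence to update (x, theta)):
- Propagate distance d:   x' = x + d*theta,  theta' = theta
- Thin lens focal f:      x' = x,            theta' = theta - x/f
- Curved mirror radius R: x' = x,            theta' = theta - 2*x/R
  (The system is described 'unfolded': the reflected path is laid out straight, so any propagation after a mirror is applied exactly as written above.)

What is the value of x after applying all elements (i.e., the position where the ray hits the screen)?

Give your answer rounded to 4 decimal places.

Answer: -3.1223

Derivation:
Initial: x=-4.0000 theta=-0.3000
After 1 (propagate distance d=10): x=-7.0000 theta=-0.3000
After 2 (thin lens f=25): x=-7.0000 theta=-0.0200
After 3 (propagate distance d=8): x=-7.1600 theta=-0.0200
After 4 (thin lens f=-44): x=-7.1600 theta=-201/1100 (≈-0.1827)
After 5 (propagate distance d=33): x=-13.1900 theta=-201/1100 (≈-0.1827)
After 6 (thin lens f=29): x=-13.1900 theta=434/1595 (≈0.2721)
After 7 (propagate distance d=37 (to screen)): x=-99601/31900 (≈-3.1223) theta=434/1595 (≈0.2721)
Rounded to 4 decimal places: x = -3.1223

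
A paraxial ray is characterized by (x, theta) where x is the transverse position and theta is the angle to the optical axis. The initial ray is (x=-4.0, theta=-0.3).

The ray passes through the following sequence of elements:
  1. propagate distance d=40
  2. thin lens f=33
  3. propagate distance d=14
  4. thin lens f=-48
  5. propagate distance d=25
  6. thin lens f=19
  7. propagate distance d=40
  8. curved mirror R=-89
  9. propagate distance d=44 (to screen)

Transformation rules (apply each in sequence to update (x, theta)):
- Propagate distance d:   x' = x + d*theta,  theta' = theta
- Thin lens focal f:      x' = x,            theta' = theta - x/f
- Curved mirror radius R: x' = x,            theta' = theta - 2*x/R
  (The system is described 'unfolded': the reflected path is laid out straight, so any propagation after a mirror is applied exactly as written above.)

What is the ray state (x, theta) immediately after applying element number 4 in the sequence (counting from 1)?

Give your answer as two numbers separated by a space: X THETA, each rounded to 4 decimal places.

Initial: x=-4.0000 theta=-0.3000
After 1 (propagate distance d=40): x=-16.0000 theta=-0.3000
After 2 (thin lens f=33): x=-16.0000 theta=61/330 (≈0.1848)
After 3 (propagate distance d=14): x=-2213/165 (≈-13.4121) theta=61/330 (≈0.1848)
After 4 (thin lens f=-48): x=-2213/165 (≈-13.4121) theta=-749/7920 (≈-0.0946)
Rounded to 4 decimal places: x = -13.4121, theta = -0.0946

Answer: -13.4121 -0.0946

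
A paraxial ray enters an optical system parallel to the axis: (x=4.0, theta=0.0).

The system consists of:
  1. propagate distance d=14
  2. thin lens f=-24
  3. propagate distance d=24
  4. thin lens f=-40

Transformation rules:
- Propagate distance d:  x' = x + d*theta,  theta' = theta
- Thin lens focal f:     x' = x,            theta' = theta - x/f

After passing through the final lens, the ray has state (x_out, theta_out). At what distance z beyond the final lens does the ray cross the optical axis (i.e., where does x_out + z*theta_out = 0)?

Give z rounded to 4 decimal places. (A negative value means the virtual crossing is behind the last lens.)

Initial: x=4.0000 theta=0.0000
After 1 (propagate distance d=14): x=4.0000 theta=0.0000
After 2 (thin lens f=-24): x=4.0000 theta=1/6 (≈0.1667)
After 3 (propagate distance d=24): x=8.0000 theta=1/6 (≈0.1667)
After 4 (thin lens f=-40): x=8.0000 theta=11/30 (≈0.3667)
z_focus = -x_out/theta_out = -(8.0000)/(11/30) = -240/11 ≈ -21.8182
Rounded to 4 decimal places: z = -21.8182

Answer: -21.8182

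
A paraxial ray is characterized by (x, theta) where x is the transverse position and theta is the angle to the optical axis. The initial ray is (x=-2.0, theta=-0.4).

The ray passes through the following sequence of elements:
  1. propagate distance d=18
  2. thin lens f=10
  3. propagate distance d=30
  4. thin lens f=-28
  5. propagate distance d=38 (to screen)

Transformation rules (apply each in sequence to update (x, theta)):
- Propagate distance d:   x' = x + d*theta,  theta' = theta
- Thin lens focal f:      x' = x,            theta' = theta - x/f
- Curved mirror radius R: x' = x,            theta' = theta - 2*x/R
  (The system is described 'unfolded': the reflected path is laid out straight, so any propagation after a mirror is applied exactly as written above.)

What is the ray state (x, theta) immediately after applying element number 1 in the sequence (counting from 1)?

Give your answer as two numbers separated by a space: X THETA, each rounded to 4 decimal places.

Answer: -9.2000 -0.4000

Derivation:
Initial: x=-2.0000 theta=-0.4000
After 1 (propagate distance d=18): x=-9.2000 theta=-0.4000
Rounded to 4 decimal places: x = -9.2000, theta = -0.4000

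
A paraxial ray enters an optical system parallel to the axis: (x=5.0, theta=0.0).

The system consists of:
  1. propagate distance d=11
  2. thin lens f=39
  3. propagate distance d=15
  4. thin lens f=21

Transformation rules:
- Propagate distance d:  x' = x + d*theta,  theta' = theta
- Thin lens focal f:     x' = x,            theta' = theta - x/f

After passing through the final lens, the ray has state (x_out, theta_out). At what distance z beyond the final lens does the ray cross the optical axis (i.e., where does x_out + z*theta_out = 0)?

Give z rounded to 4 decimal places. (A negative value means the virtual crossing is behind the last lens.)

Answer: 11.2000

Derivation:
Initial: x=5.0000 theta=0.0000
After 1 (propagate distance d=11): x=5.0000 theta=0.0000
After 2 (thin lens f=39): x=5.0000 theta=-5/39 (≈-0.1282)
After 3 (propagate distance d=15): x=40/13 (≈3.0769) theta=-5/39 (≈-0.1282)
After 4 (thin lens f=21): x=40/13 (≈3.0769) theta=-25/91 (≈-0.2747)
z_focus = -x_out/theta_out = -(40/13)/(-25/91) = 11.2000
Rounded to 4 decimal places: z = 11.2000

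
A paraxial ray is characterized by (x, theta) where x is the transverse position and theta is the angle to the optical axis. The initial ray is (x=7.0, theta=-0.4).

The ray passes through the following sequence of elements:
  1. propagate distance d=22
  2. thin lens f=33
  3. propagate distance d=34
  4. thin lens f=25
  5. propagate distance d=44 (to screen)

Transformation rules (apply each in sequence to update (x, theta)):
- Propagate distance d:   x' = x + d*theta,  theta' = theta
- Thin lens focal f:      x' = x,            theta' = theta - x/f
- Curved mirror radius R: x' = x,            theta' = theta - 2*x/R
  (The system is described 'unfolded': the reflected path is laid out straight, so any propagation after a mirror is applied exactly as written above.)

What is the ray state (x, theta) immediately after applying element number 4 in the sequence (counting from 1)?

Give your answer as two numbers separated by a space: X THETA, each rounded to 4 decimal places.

Initial: x=7.0000 theta=-0.4000
After 1 (propagate distance d=22): x=-1.8000 theta=-0.4000
After 2 (thin lens f=33): x=-1.8000 theta=-19/55 (≈-0.3455)
After 3 (propagate distance d=34): x=-149/11 (≈-13.5455) theta=-19/55 (≈-0.3455)
After 4 (thin lens f=25): x=-149/11 (≈-13.5455) theta=54/275 (≈0.1964)
Rounded to 4 decimal places: x = -13.5455, theta = 0.1964

Answer: -13.5455 0.1964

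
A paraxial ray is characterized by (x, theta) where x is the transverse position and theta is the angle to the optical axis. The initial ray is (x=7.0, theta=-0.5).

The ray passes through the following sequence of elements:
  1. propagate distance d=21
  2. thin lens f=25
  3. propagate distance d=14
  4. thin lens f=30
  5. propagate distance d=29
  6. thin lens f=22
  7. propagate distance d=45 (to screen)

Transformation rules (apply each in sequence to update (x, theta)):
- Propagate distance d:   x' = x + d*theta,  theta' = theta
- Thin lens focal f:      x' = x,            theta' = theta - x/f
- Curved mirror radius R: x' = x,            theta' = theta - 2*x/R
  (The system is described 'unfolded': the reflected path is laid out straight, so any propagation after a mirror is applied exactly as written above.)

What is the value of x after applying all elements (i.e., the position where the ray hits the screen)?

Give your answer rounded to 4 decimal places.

Answer: 7.8222

Derivation:
Initial: x=7.0000 theta=-0.5000
After 1 (propagate distance d=21): x=-3.5000 theta=-0.5000
After 2 (thin lens f=25): x=-3.5000 theta=-0.3600
After 3 (propagate distance d=14): x=-8.5400 theta=-0.3600
After 4 (thin lens f=30): x=-8.5400 theta=-113/1500 (≈-0.0753)
After 5 (propagate distance d=29): x=-16087/1500 (≈-10.7247) theta=-113/1500 (≈-0.0753)
After 6 (thin lens f=22): x=-16087/1500 (≈-10.7247) theta=13601/33000 (≈0.4122)
After 7 (propagate distance d=45 (to screen)): x=258131/33000 (≈7.8222) theta=13601/33000 (≈0.4122)
Rounded to 4 decimal places: x = 7.8222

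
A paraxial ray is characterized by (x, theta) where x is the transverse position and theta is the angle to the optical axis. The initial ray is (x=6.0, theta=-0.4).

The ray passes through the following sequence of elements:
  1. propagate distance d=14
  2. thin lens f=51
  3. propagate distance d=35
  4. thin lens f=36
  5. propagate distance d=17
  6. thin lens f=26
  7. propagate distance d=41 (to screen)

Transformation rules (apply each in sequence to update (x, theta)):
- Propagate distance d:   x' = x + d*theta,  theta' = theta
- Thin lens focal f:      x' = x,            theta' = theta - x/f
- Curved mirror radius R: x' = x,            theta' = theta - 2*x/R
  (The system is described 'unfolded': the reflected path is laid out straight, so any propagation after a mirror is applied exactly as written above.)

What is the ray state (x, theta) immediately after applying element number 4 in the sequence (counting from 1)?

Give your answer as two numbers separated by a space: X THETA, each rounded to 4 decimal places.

Initial: x=6.0000 theta=-0.4000
After 1 (propagate distance d=14): x=0.4000 theta=-0.4000
After 2 (thin lens f=51): x=0.4000 theta=-104/255 (≈-0.4078)
After 3 (propagate distance d=35): x=-3538/255 (≈-13.8745) theta=-104/255 (≈-0.4078)
After 4 (thin lens f=36): x=-3538/255 (≈-13.8745) theta=-103/4590 (≈-0.0224)
Rounded to 4 decimal places: x = -13.8745, theta = -0.0224

Answer: -13.8745 -0.0224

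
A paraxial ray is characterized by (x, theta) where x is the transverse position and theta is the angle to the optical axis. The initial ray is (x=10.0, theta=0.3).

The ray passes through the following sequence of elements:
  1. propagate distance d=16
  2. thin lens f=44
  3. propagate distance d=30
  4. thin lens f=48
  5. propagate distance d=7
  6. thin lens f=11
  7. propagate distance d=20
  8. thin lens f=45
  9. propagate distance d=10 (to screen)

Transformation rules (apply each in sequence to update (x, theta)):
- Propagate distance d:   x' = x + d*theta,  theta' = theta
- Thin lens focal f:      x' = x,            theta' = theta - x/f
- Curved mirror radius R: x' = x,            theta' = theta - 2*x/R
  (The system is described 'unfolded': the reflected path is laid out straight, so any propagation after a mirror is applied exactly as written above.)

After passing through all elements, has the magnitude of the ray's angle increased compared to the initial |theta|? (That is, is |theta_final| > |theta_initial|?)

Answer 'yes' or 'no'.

Answer: yes

Derivation:
Initial: x=10.0000 theta=0.3000
After 1 (propagate distance d=16): x=14.8000 theta=0.3000
After 2 (thin lens f=44): x=14.8000 theta=-2/55 (≈-0.0364)
After 3 (propagate distance d=30): x=754/55 (≈13.7091) theta=-2/55 (≈-0.0364)
After 4 (thin lens f=48): x=754/55 (≈13.7091) theta=-85/264 (≈-0.3220)
After 5 (propagate distance d=7): x=15121/1320 (≈11.4553) theta=-85/264 (≈-0.3220)
After 6 (thin lens f=11): x=15121/1320 (≈11.4553) theta=-4949/3630 (≈-1.3634)
After 7 (propagate distance d=20): x=-229589/14520 (≈-15.8119) theta=-4949/3630 (≈-1.3634)
After 8 (thin lens f=45): x=-229589/14520 (≈-15.8119) theta=-661231/653400 (≈-1.0120)
After 9 (propagate distance d=10 (to screen)): x=-3388763/130680 (≈-25.9318) theta=-661231/653400 (≈-1.0120)
|theta_initial|=0.3000 |theta_final|=661231/653400 (≈1.0120) -> increased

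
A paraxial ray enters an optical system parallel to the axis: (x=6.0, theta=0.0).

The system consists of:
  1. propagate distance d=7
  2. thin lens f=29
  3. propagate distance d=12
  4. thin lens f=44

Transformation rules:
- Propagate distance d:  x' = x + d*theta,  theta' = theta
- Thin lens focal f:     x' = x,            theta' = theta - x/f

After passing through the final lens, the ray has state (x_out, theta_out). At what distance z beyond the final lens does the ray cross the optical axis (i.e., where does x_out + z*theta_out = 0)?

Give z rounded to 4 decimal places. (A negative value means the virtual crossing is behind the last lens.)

Initial: x=6.0000 theta=0.0000
After 1 (propagate distance d=7): x=6.0000 theta=0.0000
After 2 (thin lens f=29): x=6.0000 theta=-6/29 (≈-0.2069)
After 3 (propagate distance d=12): x=102/29 (≈3.5172) theta=-6/29 (≈-0.2069)
After 4 (thin lens f=44): x=102/29 (≈3.5172) theta=-183/638 (≈-0.2868)
z_focus = -x_out/theta_out = -(102/29)/(-183/638) = 748/61 ≈ 12.2623
Rounded to 4 decimal places: z = 12.2623

Answer: 12.2623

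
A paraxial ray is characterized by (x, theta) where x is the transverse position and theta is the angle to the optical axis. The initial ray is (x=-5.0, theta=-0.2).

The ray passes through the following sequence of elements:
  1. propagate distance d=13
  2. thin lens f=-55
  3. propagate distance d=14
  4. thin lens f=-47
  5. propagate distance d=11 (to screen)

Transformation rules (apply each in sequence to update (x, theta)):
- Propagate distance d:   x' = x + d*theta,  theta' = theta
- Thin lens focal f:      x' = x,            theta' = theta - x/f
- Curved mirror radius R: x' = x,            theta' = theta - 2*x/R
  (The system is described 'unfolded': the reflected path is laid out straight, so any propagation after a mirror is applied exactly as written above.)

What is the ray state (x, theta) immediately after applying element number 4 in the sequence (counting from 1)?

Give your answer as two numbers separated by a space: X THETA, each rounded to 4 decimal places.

Initial: x=-5.0000 theta=-0.2000
After 1 (propagate distance d=13): x=-7.6000 theta=-0.2000
After 2 (thin lens f=-55): x=-7.6000 theta=-93/275 (≈-0.3382)
After 3 (propagate distance d=14): x=-3392/275 (≈-12.3345) theta=-93/275 (≈-0.3382)
After 4 (thin lens f=-47): x=-3392/275 (≈-12.3345) theta=-7763/12925 (≈-0.6006)
Rounded to 4 decimal places: x = -12.3345, theta = -0.6006

Answer: -12.3345 -0.6006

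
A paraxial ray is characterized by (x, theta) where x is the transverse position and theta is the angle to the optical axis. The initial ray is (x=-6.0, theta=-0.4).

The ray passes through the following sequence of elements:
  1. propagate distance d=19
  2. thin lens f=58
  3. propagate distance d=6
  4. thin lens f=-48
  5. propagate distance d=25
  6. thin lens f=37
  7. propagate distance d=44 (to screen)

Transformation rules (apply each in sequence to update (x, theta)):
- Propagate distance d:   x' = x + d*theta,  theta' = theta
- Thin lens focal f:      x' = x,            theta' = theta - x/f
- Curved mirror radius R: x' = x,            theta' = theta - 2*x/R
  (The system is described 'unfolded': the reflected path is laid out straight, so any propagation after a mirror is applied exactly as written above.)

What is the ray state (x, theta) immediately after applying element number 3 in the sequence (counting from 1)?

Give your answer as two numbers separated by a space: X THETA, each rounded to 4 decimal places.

Initial: x=-6.0000 theta=-0.4000
After 1 (propagate distance d=19): x=-13.6000 theta=-0.4000
After 2 (thin lens f=58): x=-13.6000 theta=-24/145 (≈-0.1655)
After 3 (propagate distance d=6): x=-2116/145 (≈-14.5931) theta=-24/145 (≈-0.1655)
Rounded to 4 decimal places: x = -14.5931, theta = -0.1655

Answer: -14.5931 -0.1655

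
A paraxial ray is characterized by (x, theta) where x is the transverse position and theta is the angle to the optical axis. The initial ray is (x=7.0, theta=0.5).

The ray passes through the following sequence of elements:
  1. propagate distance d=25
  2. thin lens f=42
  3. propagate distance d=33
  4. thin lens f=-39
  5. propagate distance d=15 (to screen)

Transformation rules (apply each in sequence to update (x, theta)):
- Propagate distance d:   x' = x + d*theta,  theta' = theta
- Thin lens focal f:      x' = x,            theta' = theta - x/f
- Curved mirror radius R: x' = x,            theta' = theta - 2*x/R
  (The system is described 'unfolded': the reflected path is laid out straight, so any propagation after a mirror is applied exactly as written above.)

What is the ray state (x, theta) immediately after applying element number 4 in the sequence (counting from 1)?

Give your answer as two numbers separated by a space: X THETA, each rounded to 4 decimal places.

Initial: x=7.0000 theta=0.5000
After 1 (propagate distance d=25): x=19.5000 theta=0.5000
After 2 (thin lens f=42): x=19.5000 theta=1/28 (≈0.0357)
After 3 (propagate distance d=33): x=579/28 (≈20.6786) theta=1/28 (≈0.0357)
After 4 (thin lens f=-39): x=579/28 (≈20.6786) theta=103/182 (≈0.5659)
Rounded to 4 decimal places: x = 20.6786, theta = 0.5659

Answer: 20.6786 0.5659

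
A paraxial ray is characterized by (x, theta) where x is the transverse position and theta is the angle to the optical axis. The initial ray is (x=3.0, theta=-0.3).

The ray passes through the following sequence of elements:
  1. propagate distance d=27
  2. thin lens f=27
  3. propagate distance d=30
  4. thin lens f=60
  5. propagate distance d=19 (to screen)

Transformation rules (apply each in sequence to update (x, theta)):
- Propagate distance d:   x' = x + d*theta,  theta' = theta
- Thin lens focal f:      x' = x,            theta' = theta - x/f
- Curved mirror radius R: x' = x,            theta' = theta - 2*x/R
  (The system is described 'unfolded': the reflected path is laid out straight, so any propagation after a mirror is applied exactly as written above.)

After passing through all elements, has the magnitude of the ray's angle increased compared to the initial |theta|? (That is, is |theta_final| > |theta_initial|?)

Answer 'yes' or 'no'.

Answer: no

Derivation:
Initial: x=3.0000 theta=-0.3000
After 1 (propagate distance d=27): x=-5.1000 theta=-0.3000
After 2 (thin lens f=27): x=-5.1000 theta=-1/9 (≈-0.1111)
After 3 (propagate distance d=30): x=-253/30 (≈-8.4333) theta=-1/9 (≈-0.1111)
After 4 (thin lens f=60): x=-253/30 (≈-8.4333) theta=53/1800 (≈0.0294)
After 5 (propagate distance d=19 (to screen)): x=-14173/1800 (≈-7.8739) theta=53/1800 (≈0.0294)
|theta_initial|=0.3000 |theta_final|=53/1800 (≈0.0294) -> not increased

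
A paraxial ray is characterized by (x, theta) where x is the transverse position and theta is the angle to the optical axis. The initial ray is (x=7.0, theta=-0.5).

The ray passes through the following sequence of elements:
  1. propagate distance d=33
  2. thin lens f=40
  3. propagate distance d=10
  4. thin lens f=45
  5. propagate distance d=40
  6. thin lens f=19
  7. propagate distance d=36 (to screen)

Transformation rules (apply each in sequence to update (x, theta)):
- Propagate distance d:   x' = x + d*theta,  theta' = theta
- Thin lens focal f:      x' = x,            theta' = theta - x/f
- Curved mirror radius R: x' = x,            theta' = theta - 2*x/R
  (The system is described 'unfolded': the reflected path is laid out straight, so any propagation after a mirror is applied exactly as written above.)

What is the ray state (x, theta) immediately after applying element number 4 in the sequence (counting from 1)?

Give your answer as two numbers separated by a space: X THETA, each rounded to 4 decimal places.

Answer: -12.1250 0.0069

Derivation:
Initial: x=7.0000 theta=-0.5000
After 1 (propagate distance d=33): x=-9.5000 theta=-0.5000
After 2 (thin lens f=40): x=-9.5000 theta=-0.2625
After 3 (propagate distance d=10): x=-12.1250 theta=-0.2625
After 4 (thin lens f=45): x=-12.1250 theta=1/144 (≈0.0069)
Rounded to 4 decimal places: x = -12.1250, theta = 0.0069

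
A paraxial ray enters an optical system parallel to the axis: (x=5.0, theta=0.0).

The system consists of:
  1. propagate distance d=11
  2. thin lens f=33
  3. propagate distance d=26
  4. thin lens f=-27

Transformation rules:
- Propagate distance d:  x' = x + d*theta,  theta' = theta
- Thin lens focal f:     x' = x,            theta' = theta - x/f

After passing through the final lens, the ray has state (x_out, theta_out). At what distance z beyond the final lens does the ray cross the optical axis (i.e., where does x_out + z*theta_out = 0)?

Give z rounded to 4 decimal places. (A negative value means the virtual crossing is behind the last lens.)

Initial: x=5.0000 theta=0.0000
After 1 (propagate distance d=11): x=5.0000 theta=0.0000
After 2 (thin lens f=33): x=5.0000 theta=-5/33 (≈-0.1515)
After 3 (propagate distance d=26): x=35/33 (≈1.0606) theta=-5/33 (≈-0.1515)
After 4 (thin lens f=-27): x=35/33 (≈1.0606) theta=-100/891 (≈-0.1122)
z_focus = -x_out/theta_out = -(35/33)/(-100/891) = 9.4500
Rounded to 4 decimal places: z = 9.4500

Answer: 9.4500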